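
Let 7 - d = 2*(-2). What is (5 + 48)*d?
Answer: 583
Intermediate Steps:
d = 11 (d = 7 - 2*(-2) = 7 - 1*(-4) = 7 + 4 = 11)
(5 + 48)*d = (5 + 48)*11 = 53*11 = 583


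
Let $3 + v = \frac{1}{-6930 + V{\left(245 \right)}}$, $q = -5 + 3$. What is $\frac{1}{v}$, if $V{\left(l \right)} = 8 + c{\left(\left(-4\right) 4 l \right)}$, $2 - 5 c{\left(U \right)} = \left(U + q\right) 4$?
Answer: $- \frac{3784}{11353} \approx -0.3333$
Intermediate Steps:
$q = -2$
$c{\left(U \right)} = 2 - \frac{4 U}{5}$ ($c{\left(U \right)} = \frac{2}{5} - \frac{\left(U - 2\right) 4}{5} = \frac{2}{5} - \frac{\left(-2 + U\right) 4}{5} = \frac{2}{5} - \frac{-8 + 4 U}{5} = \frac{2}{5} - \left(- \frac{8}{5} + \frac{4 U}{5}\right) = 2 - \frac{4 U}{5}$)
$V{\left(l \right)} = 10 + \frac{64 l}{5}$ ($V{\left(l \right)} = 8 - \left(-2 + \frac{4 \left(-4\right) 4 l}{5}\right) = 8 - \left(-2 + \frac{4 \left(- 16 l\right)}{5}\right) = 8 + \left(2 + \frac{64 l}{5}\right) = 10 + \frac{64 l}{5}$)
$v = - \frac{11353}{3784}$ ($v = -3 + \frac{1}{-6930 + \left(10 + \frac{64}{5} \cdot 245\right)} = -3 + \frac{1}{-6930 + \left(10 + 3136\right)} = -3 + \frac{1}{-6930 + 3146} = -3 + \frac{1}{-3784} = -3 - \frac{1}{3784} = - \frac{11353}{3784} \approx -3.0003$)
$\frac{1}{v} = \frac{1}{- \frac{11353}{3784}} = - \frac{3784}{11353}$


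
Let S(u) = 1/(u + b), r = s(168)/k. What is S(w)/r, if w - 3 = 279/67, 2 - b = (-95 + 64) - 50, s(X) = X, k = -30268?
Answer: -72427/36246 ≈ -1.9982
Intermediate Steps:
b = 83 (b = 2 - ((-95 + 64) - 50) = 2 - (-31 - 50) = 2 - 1*(-81) = 2 + 81 = 83)
r = -6/1081 (r = 168/(-30268) = 168*(-1/30268) = -6/1081 ≈ -0.0055504)
w = 480/67 (w = 3 + 279/67 = 480/67 ≈ 7.1642)
S(u) = 1/(83 + u) (S(u) = 1/(u + 83) = 1/(83 + u))
S(w)/r = 1/((83 + 480/67)*(-6/1081)) = -1081/6/(6041/67) = (67/6041)*(-1081/6) = -72427/36246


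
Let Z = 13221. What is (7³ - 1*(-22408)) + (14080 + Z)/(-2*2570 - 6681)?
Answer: 268912270/11821 ≈ 22749.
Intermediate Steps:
(7³ - 1*(-22408)) + (14080 + Z)/(-2*2570 - 6681) = (7³ - 1*(-22408)) + (14080 + 13221)/(-2*2570 - 6681) = (343 + 22408) + 27301/(-5140 - 6681) = 22751 + 27301/(-11821) = 22751 + 27301*(-1/11821) = 22751 - 27301/11821 = 268912270/11821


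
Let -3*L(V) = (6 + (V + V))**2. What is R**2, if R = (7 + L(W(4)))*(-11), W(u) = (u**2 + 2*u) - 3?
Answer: 70073641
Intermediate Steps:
W(u) = -3 + u**2 + 2*u
L(V) = -(6 + 2*V)**2/3 (L(V) = -(6 + (V + V))**2/3 = -(6 + 2*V)**2/3)
R = 8371 (R = (7 - 4*(3 + (-3 + 4**2 + 2*4))**2/3)*(-11) = (7 - 4*(3 + (-3 + 16 + 8))**2/3)*(-11) = (7 - 4*(3 + 21)**2/3)*(-11) = (7 - 4/3*24**2)*(-11) = (7 - 4/3*576)*(-11) = (7 - 768)*(-11) = -761*(-11) = 8371)
R**2 = 8371**2 = 70073641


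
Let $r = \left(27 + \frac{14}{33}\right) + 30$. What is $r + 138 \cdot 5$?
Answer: $\frac{24665}{33} \approx 747.42$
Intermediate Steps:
$r = \frac{1895}{33}$ ($r = \left(27 + 14 \cdot \frac{1}{33}\right) + 30 = \left(27 + \frac{14}{33}\right) + 30 = \frac{905}{33} + 30 = \frac{1895}{33} \approx 57.424$)
$r + 138 \cdot 5 = \frac{1895}{33} + 138 \cdot 5 = \frac{1895}{33} + 690 = \frac{24665}{33}$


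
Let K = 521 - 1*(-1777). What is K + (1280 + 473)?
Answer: 4051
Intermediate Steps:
K = 2298 (K = 521 + 1777 = 2298)
K + (1280 + 473) = 2298 + (1280 + 473) = 2298 + 1753 = 4051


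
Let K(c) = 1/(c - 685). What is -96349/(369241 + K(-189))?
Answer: -84209026/322716633 ≈ -0.26094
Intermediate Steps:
K(c) = 1/(-685 + c)
-96349/(369241 + K(-189)) = -96349/(369241 + 1/(-685 - 189)) = -96349/(369241 + 1/(-874)) = -96349/(369241 - 1/874) = -96349/322716633/874 = -96349*874/322716633 = -84209026/322716633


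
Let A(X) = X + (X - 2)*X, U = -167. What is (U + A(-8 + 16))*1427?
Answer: -158397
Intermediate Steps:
A(X) = X + X*(-2 + X) (A(X) = X + (-2 + X)*X = X + X*(-2 + X))
(U + A(-8 + 16))*1427 = (-167 + (-8 + 16)*(-1 + (-8 + 16)))*1427 = (-167 + 8*(-1 + 8))*1427 = (-167 + 8*7)*1427 = (-167 + 56)*1427 = -111*1427 = -158397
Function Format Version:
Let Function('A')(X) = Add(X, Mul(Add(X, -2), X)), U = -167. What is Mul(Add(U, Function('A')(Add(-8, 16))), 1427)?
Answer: -158397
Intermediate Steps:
Function('A')(X) = Add(X, Mul(X, Add(-2, X))) (Function('A')(X) = Add(X, Mul(Add(-2, X), X)) = Add(X, Mul(X, Add(-2, X))))
Mul(Add(U, Function('A')(Add(-8, 16))), 1427) = Mul(Add(-167, Mul(Add(-8, 16), Add(-1, Add(-8, 16)))), 1427) = Mul(Add(-167, Mul(8, Add(-1, 8))), 1427) = Mul(Add(-167, Mul(8, 7)), 1427) = Mul(Add(-167, 56), 1427) = Mul(-111, 1427) = -158397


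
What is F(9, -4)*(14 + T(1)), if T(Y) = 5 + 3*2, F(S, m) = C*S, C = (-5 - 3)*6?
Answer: -10800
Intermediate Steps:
C = -48 (C = -8*6 = -48)
F(S, m) = -48*S
T(Y) = 11 (T(Y) = 5 + 6 = 11)
F(9, -4)*(14 + T(1)) = (-48*9)*(14 + 11) = -432*25 = -10800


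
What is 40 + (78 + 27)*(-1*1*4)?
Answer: -380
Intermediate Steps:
40 + (78 + 27)*(-1*1*4) = 40 + 105*(-1*4) = 40 + 105*(-4) = 40 - 420 = -380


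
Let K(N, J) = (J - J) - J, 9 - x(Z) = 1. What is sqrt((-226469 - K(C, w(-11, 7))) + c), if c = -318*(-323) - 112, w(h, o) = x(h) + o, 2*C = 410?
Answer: 2*I*sqrt(30963) ≈ 351.93*I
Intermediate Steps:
C = 205 (C = (1/2)*410 = 205)
x(Z) = 8 (x(Z) = 9 - 1*1 = 9 - 1 = 8)
w(h, o) = 8 + o
K(N, J) = -J (K(N, J) = 0 - J = -J)
c = 102602 (c = 102714 - 112 = 102602)
sqrt((-226469 - K(C, w(-11, 7))) + c) = sqrt((-226469 - (-1)*(8 + 7)) + 102602) = sqrt((-226469 - (-1)*15) + 102602) = sqrt((-226469 - 1*(-15)) + 102602) = sqrt((-226469 + 15) + 102602) = sqrt(-226454 + 102602) = sqrt(-123852) = 2*I*sqrt(30963)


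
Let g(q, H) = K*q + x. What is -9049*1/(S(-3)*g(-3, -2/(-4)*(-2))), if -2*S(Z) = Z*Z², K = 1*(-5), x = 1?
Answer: -9049/216 ≈ -41.893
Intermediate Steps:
K = -5
S(Z) = -Z³/2 (S(Z) = -Z*Z²/2 = -Z³/2)
g(q, H) = 1 - 5*q (g(q, H) = -5*q + 1 = 1 - 5*q)
-9049*1/(S(-3)*g(-3, -2/(-4)*(-2))) = -9049*2/(27*(1 - 5*(-3))) = -9049*2/(27*(1 + 15)) = -9049/((27/2)*16) = -9049/216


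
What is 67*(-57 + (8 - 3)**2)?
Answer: -2144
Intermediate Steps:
67*(-57 + (8 - 3)**2) = 67*(-57 + 5**2) = 67*(-57 + 25) = 67*(-32) = -2144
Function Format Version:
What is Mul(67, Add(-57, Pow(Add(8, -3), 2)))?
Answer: -2144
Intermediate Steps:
Mul(67, Add(-57, Pow(Add(8, -3), 2))) = Mul(67, Add(-57, Pow(5, 2))) = Mul(67, Add(-57, 25)) = Mul(67, -32) = -2144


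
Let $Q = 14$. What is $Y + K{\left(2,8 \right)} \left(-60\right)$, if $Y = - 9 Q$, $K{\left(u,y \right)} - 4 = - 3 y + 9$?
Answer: $534$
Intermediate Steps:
$K{\left(u,y \right)} = 13 - 3 y$ ($K{\left(u,y \right)} = 4 - \left(-9 + 3 y\right) = 13 - 3 y$)
$Y = -126$ ($Y = \left(-9\right) 14 = -126$)
$Y + K{\left(2,8 \right)} \left(-60\right) = -126 + \left(13 - 24\right) \left(-60\right) = -126 - -660 = -126 + 660 = 534$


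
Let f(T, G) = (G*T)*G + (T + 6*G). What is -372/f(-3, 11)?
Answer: 31/25 ≈ 1.2400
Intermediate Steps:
f(T, G) = T + 6*G + T*G**2 (f(T, G) = T*G**2 + (T + 6*G) = T + 6*G + T*G**2)
-372/f(-3, 11) = -372/(-3 + 6*11 - 3*11**2) = -372/(-3 + 66 - 3*121) = -372/(-3 + 66 - 363) = -372/(-300) = -372*(-1/300) = 31/25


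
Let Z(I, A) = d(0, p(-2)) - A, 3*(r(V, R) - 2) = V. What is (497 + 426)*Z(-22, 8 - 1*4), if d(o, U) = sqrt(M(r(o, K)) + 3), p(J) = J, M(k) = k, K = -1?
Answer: -3692 + 923*sqrt(5) ≈ -1628.1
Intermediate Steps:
r(V, R) = 2 + V/3
d(o, U) = sqrt(5 + o/3) (d(o, U) = sqrt((2 + o/3) + 3) = sqrt(5 + o/3))
Z(I, A) = sqrt(5) - A (Z(I, A) = sqrt(45 + 3*0)/3 - A = sqrt(45 + 0)/3 - A = sqrt(45)/3 - A = (3*sqrt(5))/3 - A = sqrt(5) - A)
(497 + 426)*Z(-22, 8 - 1*4) = (497 + 426)*(sqrt(5) - (8 - 1*4)) = 923*(sqrt(5) - (8 - 4)) = 923*(sqrt(5) - 1*4) = 923*(sqrt(5) - 4) = 923*(-4 + sqrt(5)) = -3692 + 923*sqrt(5)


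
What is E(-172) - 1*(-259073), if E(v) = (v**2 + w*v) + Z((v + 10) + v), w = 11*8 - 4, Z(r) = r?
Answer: 273875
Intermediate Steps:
w = 84 (w = 88 - 4 = 84)
E(v) = 10 + v**2 + 86*v (E(v) = (v**2 + 84*v) + ((v + 10) + v) = (v**2 + 84*v) + ((10 + v) + v) = (v**2 + 84*v) + (10 + 2*v) = 10 + v**2 + 86*v)
E(-172) - 1*(-259073) = (10 + (-172)**2 + 86*(-172)) - 1*(-259073) = (10 + 29584 - 14792) + 259073 = 14802 + 259073 = 273875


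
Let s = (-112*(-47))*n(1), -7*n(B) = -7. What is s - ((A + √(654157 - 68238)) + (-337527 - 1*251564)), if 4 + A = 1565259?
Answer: -970900 - √585919 ≈ -9.7167e+5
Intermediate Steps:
A = 1565255 (A = -4 + 1565259 = 1565255)
n(B) = 1 (n(B) = -⅐*(-7) = 1)
s = 5264 (s = -112*(-47)*1 = 5264*1 = 5264)
s - ((A + √(654157 - 68238)) + (-337527 - 1*251564)) = 5264 - ((1565255 + √(654157 - 68238)) + (-337527 - 1*251564)) = 5264 - ((1565255 + √585919) + (-337527 - 251564)) = 5264 - ((1565255 + √585919) - 589091) = 5264 - (976164 + √585919) = 5264 + (-976164 - √585919) = -970900 - √585919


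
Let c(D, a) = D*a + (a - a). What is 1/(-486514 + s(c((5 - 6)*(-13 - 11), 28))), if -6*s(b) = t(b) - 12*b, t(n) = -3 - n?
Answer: -2/970115 ≈ -2.0616e-6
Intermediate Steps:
c(D, a) = D*a (c(D, a) = D*a + 0 = D*a)
s(b) = ½ + 13*b/6 (s(b) = -((-3 - b) - 12*b)/6 = -(-3 - 13*b)/6 = ½ + 13*b/6)
1/(-486514 + s(c((5 - 6)*(-13 - 11), 28))) = 1/(-486514 + (½ + 13*(((5 - 6)*(-13 - 11))*28)/6)) = 1/(-486514 + (½ + 13*(-1*(-24)*28)/6)) = 1/(-486514 + (½ + 13*(24*28)/6)) = 1/(-486514 + (½ + (13/6)*672)) = 1/(-486514 + (½ + 1456)) = 1/(-486514 + 2913/2) = 1/(-970115/2) = -2/970115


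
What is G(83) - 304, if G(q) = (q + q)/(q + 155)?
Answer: -36093/119 ≈ -303.30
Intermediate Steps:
G(q) = 2*q/(155 + q) (G(q) = (2*q)/(155 + q) = 2*q/(155 + q))
G(83) - 304 = 2*83/(155 + 83) - 304 = 2*83/238 - 304 = 2*83*(1/238) - 304 = 83/119 - 304 = -36093/119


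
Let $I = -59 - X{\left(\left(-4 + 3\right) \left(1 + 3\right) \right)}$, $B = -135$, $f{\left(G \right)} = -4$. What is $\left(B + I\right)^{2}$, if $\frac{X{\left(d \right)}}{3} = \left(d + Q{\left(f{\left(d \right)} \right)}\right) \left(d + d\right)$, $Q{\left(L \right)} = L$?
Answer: $148996$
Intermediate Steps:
$X{\left(d \right)} = 6 d \left(-4 + d\right)$ ($X{\left(d \right)} = 3 \left(d - 4\right) \left(d + d\right) = 3 \left(-4 + d\right) 2 d = 3 \cdot 2 d \left(-4 + d\right) = 6 d \left(-4 + d\right)$)
$I = -251$ ($I = -59 - 6 \left(-4 + 3\right) \left(1 + 3\right) \left(-4 + \left(-4 + 3\right) \left(1 + 3\right)\right) = -59 - 6 \left(\left(-1\right) 4\right) \left(-4 - 4\right) = -59 - 6 \left(-4\right) \left(-4 - 4\right) = -59 - 6 \left(-4\right) \left(-8\right) = -59 - 192 = -251$)
$\left(B + I\right)^{2} = \left(-135 - 251\right)^{2} = \left(-386\right)^{2} = 148996$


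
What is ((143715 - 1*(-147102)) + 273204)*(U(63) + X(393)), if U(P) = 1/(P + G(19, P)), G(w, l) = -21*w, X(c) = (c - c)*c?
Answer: -188007/112 ≈ -1678.6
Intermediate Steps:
X(c) = 0 (X(c) = 0*c = 0)
U(P) = 1/(-399 + P) (U(P) = 1/(P - 21*19) = 1/(P - 399) = 1/(-399 + P))
((143715 - 1*(-147102)) + 273204)*(U(63) + X(393)) = ((143715 - 1*(-147102)) + 273204)*(1/(-399 + 63) + 0) = ((143715 + 147102) + 273204)*(1/(-336) + 0) = (290817 + 273204)*(-1/336 + 0) = 564021*(-1/336) = -188007/112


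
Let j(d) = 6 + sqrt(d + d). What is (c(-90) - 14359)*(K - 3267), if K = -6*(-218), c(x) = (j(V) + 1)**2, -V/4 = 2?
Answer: 28064634 - 109704*I ≈ 2.8065e+7 - 1.097e+5*I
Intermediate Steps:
V = -8 (V = -4*2 = -8)
j(d) = 6 + sqrt(2)*sqrt(d) (j(d) = 6 + sqrt(2*d) = 6 + sqrt(2)*sqrt(d))
c(x) = (7 + 4*I)**2 (c(x) = ((6 + sqrt(2)*sqrt(-8)) + 1)**2 = ((6 + sqrt(2)*(2*I*sqrt(2))) + 1)**2 = ((6 + 4*I) + 1)**2 = (7 + 4*I)**2)
K = 1308
(c(-90) - 14359)*(K - 3267) = ((33 + 56*I) - 14359)*(1308 - 3267) = (-14326 + 56*I)*(-1959) = 28064634 - 109704*I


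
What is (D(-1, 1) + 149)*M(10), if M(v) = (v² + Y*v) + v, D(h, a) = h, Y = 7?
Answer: 26640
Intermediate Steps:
M(v) = v² + 8*v (M(v) = (v² + 7*v) + v = v² + 8*v)
(D(-1, 1) + 149)*M(10) = (-1 + 149)*(10*(8 + 10)) = 148*(10*18) = 148*180 = 26640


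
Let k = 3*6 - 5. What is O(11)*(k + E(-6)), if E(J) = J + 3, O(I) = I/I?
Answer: 10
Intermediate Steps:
O(I) = 1
E(J) = 3 + J
k = 13 (k = 18 - 5 = 13)
O(11)*(k + E(-6)) = 1*(13 + (3 - 6)) = 1*(13 - 3) = 1*10 = 10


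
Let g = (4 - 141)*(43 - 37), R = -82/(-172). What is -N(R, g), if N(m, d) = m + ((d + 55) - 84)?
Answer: 73145/86 ≈ 850.52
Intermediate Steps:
R = 41/86 (R = -82*(-1/172) = 41/86 ≈ 0.47674)
g = -822 (g = -137*6 = -822)
N(m, d) = -29 + d + m (N(m, d) = m + ((55 + d) - 84) = m + (-29 + d) = -29 + d + m)
-N(R, g) = -(-29 - 822 + 41/86) = -1*(-73145/86) = 73145/86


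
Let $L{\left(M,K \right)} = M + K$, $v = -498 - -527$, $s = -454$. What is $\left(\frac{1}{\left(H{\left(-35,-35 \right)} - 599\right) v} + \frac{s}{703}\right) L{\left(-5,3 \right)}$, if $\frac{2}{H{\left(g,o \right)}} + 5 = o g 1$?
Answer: $\frac{506435832}{392062397} \approx 1.2917$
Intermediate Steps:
$H{\left(g,o \right)} = \frac{2}{-5 + g o}$ ($H{\left(g,o \right)} = \frac{2}{-5 + o g 1} = \frac{2}{-5 + g o 1} = \frac{2}{-5 + g o}$)
$v = 29$ ($v = -498 + 527 = 29$)
$L{\left(M,K \right)} = K + M$
$\left(\frac{1}{\left(H{\left(-35,-35 \right)} - 599\right) v} + \frac{s}{703}\right) L{\left(-5,3 \right)} = \left(\frac{1}{\left(\frac{2}{-5 - -1225} - 599\right) 29} - \frac{454}{703}\right) \left(3 - 5\right) = \left(\frac{1}{\frac{2}{-5 + 1225} - 599} \cdot \frac{1}{29} - \frac{454}{703}\right) \left(-2\right) = \left(\frac{1}{\frac{2}{1220} - 599} \cdot \frac{1}{29} - \frac{454}{703}\right) \left(-2\right) = \left(\frac{1}{2 \cdot \frac{1}{1220} - 599} \cdot \frac{1}{29} - \frac{454}{703}\right) \left(-2\right) = \left(\frac{1}{\frac{1}{610} - 599} \cdot \frac{1}{29} - \frac{454}{703}\right) \left(-2\right) = \left(\frac{1}{- \frac{365389}{610}} \cdot \frac{1}{29} - \frac{454}{703}\right) \left(-2\right) = \left(\left(- \frac{610}{365389}\right) \frac{1}{29} - \frac{454}{703}\right) \left(-2\right) = \left(- \frac{610}{10596281} - \frac{454}{703}\right) \left(-2\right) = \left(- \frac{253217916}{392062397}\right) \left(-2\right) = \frac{506435832}{392062397}$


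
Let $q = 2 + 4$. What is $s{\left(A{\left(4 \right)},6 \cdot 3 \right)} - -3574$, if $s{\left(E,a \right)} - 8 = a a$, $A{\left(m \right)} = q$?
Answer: $3906$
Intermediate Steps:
$q = 6$
$A{\left(m \right)} = 6$
$s{\left(E,a \right)} = 8 + a^{2}$ ($s{\left(E,a \right)} = 8 + a a = 8 + a^{2}$)
$s{\left(A{\left(4 \right)},6 \cdot 3 \right)} - -3574 = \left(8 + \left(6 \cdot 3\right)^{2}\right) - -3574 = \left(8 + 18^{2}\right) + 3574 = \left(8 + 324\right) + 3574 = 332 + 3574 = 3906$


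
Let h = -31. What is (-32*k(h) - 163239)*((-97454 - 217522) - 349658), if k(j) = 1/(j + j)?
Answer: 3363309241162/31 ≈ 1.0849e+11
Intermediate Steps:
k(j) = 1/(2*j)
(-32*k(h) - 163239)*((-97454 - 217522) - 349658) = (-16/(-31) - 163239)*((-97454 - 217522) - 349658) = (-16*(-1)/31 - 163239)*(-314976 - 349658) = (-32*(-1/62) - 163239)*(-664634) = (16/31 - 163239)*(-664634) = -5060393/31*(-664634) = 3363309241162/31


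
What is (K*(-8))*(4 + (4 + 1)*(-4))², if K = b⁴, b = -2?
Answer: -32768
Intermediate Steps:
K = 16 (K = (-2)⁴ = 16)
(K*(-8))*(4 + (4 + 1)*(-4))² = (16*(-8))*(4 + (4 + 1)*(-4))² = -128*(4 + 5*(-4))² = -128*(4 - 20)² = -128*(-16)² = -128*256 = -32768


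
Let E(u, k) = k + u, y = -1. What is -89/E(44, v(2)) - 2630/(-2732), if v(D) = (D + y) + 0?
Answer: -62399/61470 ≈ -1.0151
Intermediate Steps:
v(D) = -1 + D (v(D) = (D - 1) + 0 = (-1 + D) + 0 = -1 + D)
-89/E(44, v(2)) - 2630/(-2732) = -89/((-1 + 2) + 44) - 2630/(-2732) = -89/(1 + 44) - 2630*(-1/2732) = -89/45 + 1315/1366 = -62399/61470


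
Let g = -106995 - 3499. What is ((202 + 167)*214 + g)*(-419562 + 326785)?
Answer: 2925073256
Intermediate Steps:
g = -110494
((202 + 167)*214 + g)*(-419562 + 326785) = ((202 + 167)*214 - 110494)*(-419562 + 326785) = (369*214 - 110494)*(-92777) = (78966 - 110494)*(-92777) = -31528*(-92777) = 2925073256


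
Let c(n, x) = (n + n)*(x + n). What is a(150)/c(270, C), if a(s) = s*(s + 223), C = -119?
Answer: 1865/2718 ≈ 0.68617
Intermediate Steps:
a(s) = s*(223 + s)
c(n, x) = 2*n*(n + x) (c(n, x) = (2*n)*(n + x) = 2*n*(n + x))
a(150)/c(270, C) = (150*(223 + 150))/((2*270*(270 - 119))) = (150*373)/((2*270*151)) = 55950/81540 = 55950*(1/81540) = 1865/2718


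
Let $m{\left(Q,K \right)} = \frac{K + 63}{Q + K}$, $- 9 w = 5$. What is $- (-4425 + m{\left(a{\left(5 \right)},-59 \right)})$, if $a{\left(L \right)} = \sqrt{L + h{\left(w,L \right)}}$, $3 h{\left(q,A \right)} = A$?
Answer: $\frac{46122483}{10423} + \frac{8 \sqrt{15}}{10423} \approx 4425.1$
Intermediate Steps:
$w = - \frac{5}{9}$ ($w = \left(- \frac{1}{9}\right) 5 = - \frac{5}{9} \approx -0.55556$)
$h{\left(q,A \right)} = \frac{A}{3}$
$a{\left(L \right)} = \frac{2 \sqrt{3} \sqrt{L}}{3}$ ($a{\left(L \right)} = \sqrt{L + \frac{L}{3}} = \sqrt{\frac{4 L}{3}} = \frac{2 \sqrt{3} \sqrt{L}}{3}$)
$m{\left(Q,K \right)} = \frac{63 + K}{K + Q}$
$- (-4425 + m{\left(a{\left(5 \right)},-59 \right)}) = - (-4425 + \frac{63 - 59}{-59 + \frac{2 \sqrt{3} \sqrt{5}}{3}}) = - (-4425 + \frac{1}{-59 + \frac{2 \sqrt{15}}{3}} \cdot 4) = - (-4425 + \frac{4}{-59 + \frac{2 \sqrt{15}}{3}}) = 4425 - \frac{4}{-59 + \frac{2 \sqrt{15}}{3}}$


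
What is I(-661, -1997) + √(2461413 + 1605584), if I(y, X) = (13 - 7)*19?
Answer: 114 + √4066997 ≈ 2130.7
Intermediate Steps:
I(y, X) = 114 (I(y, X) = 6*19 = 114)
I(-661, -1997) + √(2461413 + 1605584) = 114 + √(2461413 + 1605584) = 114 + √4066997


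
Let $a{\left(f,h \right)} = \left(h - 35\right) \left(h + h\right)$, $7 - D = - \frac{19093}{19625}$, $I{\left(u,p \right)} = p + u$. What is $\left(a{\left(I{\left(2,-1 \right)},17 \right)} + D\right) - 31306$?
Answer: $- \frac{626234282}{19625} \approx -31910.0$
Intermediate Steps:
$D = \frac{156468}{19625}$ ($D = 7 - - \frac{19093}{19625} = 7 + \frac{19093}{19625} = \frac{156468}{19625} \approx 7.9729$)
$a{\left(f,h \right)} = 2 h \left(-35 + h\right)$ ($a{\left(f,h \right)} = \left(-35 + h\right) 2 h = 2 h \left(-35 + h\right)$)
$\left(a{\left(I{\left(2,-1 \right)},17 \right)} + D\right) - 31306 = \left(2 \cdot 17 \left(-35 + 17\right) + \frac{156468}{19625}\right) - 31306 = \left(2 \cdot 17 \left(-18\right) + \frac{156468}{19625}\right) - 31306 = \left(-612 + \frac{156468}{19625}\right) - 31306 = - \frac{11854032}{19625} - 31306 = - \frac{626234282}{19625}$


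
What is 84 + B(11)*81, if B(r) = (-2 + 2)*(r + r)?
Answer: 84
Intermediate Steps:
B(r) = 0 (B(r) = 0*(2*r) = 0)
84 + B(11)*81 = 84 + 0*81 = 84 + 0 = 84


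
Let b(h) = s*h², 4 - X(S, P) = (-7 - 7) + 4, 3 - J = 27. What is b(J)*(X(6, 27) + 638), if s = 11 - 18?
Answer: -2628864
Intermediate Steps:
J = -24 (J = 3 - 1*27 = 3 - 27 = -24)
s = -7
X(S, P) = 14 (X(S, P) = 4 - ((-7 - 7) + 4) = 4 - (-14 + 4) = 4 - 1*(-10) = 4 + 10 = 14)
b(h) = -7*h²
b(J)*(X(6, 27) + 638) = (-7*(-24)²)*(14 + 638) = -7*576*652 = -4032*652 = -2628864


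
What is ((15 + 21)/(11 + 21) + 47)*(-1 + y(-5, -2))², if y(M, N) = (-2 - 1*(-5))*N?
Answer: 18865/8 ≈ 2358.1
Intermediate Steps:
y(M, N) = 3*N (y(M, N) = (-2 + 5)*N = 3*N)
((15 + 21)/(11 + 21) + 47)*(-1 + y(-5, -2))² = ((15 + 21)/(11 + 21) + 47)*(-1 + 3*(-2))² = (36/32 + 47)*(-1 - 6)² = (36*(1/32) + 47)*(-7)² = (9/8 + 47)*49 = (385/8)*49 = 18865/8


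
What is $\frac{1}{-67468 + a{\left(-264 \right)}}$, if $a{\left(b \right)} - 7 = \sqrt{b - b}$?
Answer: $- \frac{1}{67461} \approx -1.4823 \cdot 10^{-5}$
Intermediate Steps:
$a{\left(b \right)} = 7$ ($a{\left(b \right)} = 7 + \sqrt{b - b} = 7 + \sqrt{0} = 7 + 0 = 7$)
$\frac{1}{-67468 + a{\left(-264 \right)}} = \frac{1}{-67468 + 7} = \frac{1}{-67461} = - \frac{1}{67461}$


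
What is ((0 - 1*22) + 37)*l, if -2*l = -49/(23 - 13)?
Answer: 147/4 ≈ 36.750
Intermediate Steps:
l = 49/20 (l = -(-49)/(2*(23 - 13)) = -(-49)/(2*10) = -½*(-49/10) = 49/20 ≈ 2.4500)
((0 - 1*22) + 37)*l = ((0 - 1*22) + 37)*(49/20) = ((0 - 22) + 37)*(49/20) = (-22 + 37)*(49/20) = 15*(49/20) = 147/4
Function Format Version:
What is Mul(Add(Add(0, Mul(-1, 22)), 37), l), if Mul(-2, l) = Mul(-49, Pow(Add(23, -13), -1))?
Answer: Rational(147, 4) ≈ 36.750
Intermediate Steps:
l = Rational(49, 20) (l = Mul(Rational(-1, 2), Mul(-49, Pow(Add(23, -13), -1))) = Mul(Rational(-1, 2), Mul(-49, Pow(10, -1))) = Mul(Rational(-1, 2), Mul(-49, Rational(1, 10))) = Mul(Rational(-1, 2), Rational(-49, 10)) = Rational(49, 20) ≈ 2.4500)
Mul(Add(Add(0, Mul(-1, 22)), 37), l) = Mul(Add(Add(0, Mul(-1, 22)), 37), Rational(49, 20)) = Mul(Add(Add(0, -22), 37), Rational(49, 20)) = Mul(Add(-22, 37), Rational(49, 20)) = Mul(15, Rational(49, 20)) = Rational(147, 4)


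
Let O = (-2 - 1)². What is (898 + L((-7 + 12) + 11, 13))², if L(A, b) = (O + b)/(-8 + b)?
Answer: 20358144/25 ≈ 8.1433e+5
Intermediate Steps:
O = 9 (O = (-3)² = 9)
L(A, b) = (9 + b)/(-8 + b)
(898 + L((-7 + 12) + 11, 13))² = (898 + (9 + 13)/(-8 + 13))² = (898 + 22/5)² = (4512/5)² = 20358144/25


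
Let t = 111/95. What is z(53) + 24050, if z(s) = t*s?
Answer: 2290633/95 ≈ 24112.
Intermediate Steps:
t = 111/95 (t = 111*(1/95) = 111/95 ≈ 1.1684)
z(s) = 111*s/95
z(53) + 24050 = (111/95)*53 + 24050 = 5883/95 + 24050 = 2290633/95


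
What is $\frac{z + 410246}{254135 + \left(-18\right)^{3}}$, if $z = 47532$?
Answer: $\frac{457778}{248303} \approx 1.8436$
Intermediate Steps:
$\frac{z + 410246}{254135 + \left(-18\right)^{3}} = \frac{47532 + 410246}{254135 + \left(-18\right)^{3}} = \frac{457778}{254135 - 5832} = \frac{457778}{248303}$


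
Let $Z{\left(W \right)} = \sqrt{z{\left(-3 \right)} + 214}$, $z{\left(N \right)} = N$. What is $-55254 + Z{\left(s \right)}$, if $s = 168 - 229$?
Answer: $-55254 + \sqrt{211} \approx -55240.0$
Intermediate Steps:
$s = -61$ ($s = 168 - 229 = -61$)
$Z{\left(W \right)} = \sqrt{211}$ ($Z{\left(W \right)} = \sqrt{-3 + 214} = \sqrt{211}$)
$-55254 + Z{\left(s \right)} = -55254 + \sqrt{211}$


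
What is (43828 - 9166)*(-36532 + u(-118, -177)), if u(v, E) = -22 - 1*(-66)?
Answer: -1264747056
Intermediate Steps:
u(v, E) = 44 (u(v, E) = -22 + 66 = 44)
(43828 - 9166)*(-36532 + u(-118, -177)) = (43828 - 9166)*(-36532 + 44) = 34662*(-36488) = -1264747056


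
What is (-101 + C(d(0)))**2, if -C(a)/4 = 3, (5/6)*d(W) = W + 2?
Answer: 12769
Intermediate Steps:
d(W) = 12/5 + 6*W/5 (d(W) = 6*(W + 2)/5 = 6*(2 + W)/5 = 12/5 + 6*W/5)
C(a) = -12 (C(a) = -4*3 = -12)
(-101 + C(d(0)))**2 = (-101 - 12)**2 = (-113)**2 = 12769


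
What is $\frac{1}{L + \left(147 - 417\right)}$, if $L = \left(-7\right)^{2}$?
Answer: $- \frac{1}{221} \approx -0.0045249$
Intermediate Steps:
$L = 49$
$\frac{1}{L + \left(147 - 417\right)} = \frac{1}{49 + \left(147 - 417\right)} = \frac{1}{49 - 270} = \frac{1}{-221} = - \frac{1}{221}$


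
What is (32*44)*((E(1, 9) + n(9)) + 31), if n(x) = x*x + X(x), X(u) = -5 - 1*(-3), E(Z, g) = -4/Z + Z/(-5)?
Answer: 744832/5 ≈ 1.4897e+5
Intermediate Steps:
E(Z, g) = -4/Z - Z/5 (E(Z, g) = -4/Z + Z*(-1/5) = -4/Z - Z/5)
X(u) = -2 (X(u) = -5 + 3 = -2)
n(x) = -2 + x**2 (n(x) = x*x - 2 = x**2 - 2 = -2 + x**2)
(32*44)*((E(1, 9) + n(9)) + 31) = (32*44)*(((-4/1 - 1/5*1) + (-2 + 9**2)) + 31) = 1408*(((-4*1 - 1/5) + (-2 + 81)) + 31) = 1408*(((-4 - 1/5) + 79) + 31) = 1408*((-21/5 + 79) + 31) = 1408*(374/5 + 31) = 1408*(529/5) = 744832/5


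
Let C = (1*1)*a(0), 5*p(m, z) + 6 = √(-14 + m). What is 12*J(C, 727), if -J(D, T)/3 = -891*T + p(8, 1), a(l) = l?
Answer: 116596476/5 - 36*I*√6/5 ≈ 2.3319e+7 - 17.636*I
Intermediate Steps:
p(m, z) = -6/5 + √(-14 + m)/5
C = 0 (C = (1*1)*0 = 1*0 = 0)
J(D, T) = 18/5 + 2673*T - 3*I*√6/5 (J(D, T) = -3*(-891*T + (-6/5 + √(-14 + 8)/5)) = -3*(-891*T + (-6/5 + √(-6)/5)) = -3*(-891*T + (-6/5 + (I*√6)/5)) = -3*(-891*T + (-6/5 + I*√6/5)) = -3*(-6/5 - 891*T + I*√6/5) = 18/5 + 2673*T - 3*I*√6/5)
12*J(C, 727) = 12*(18/5 + 2673*727 - 3*I*√6/5) = 12*(18/5 + 1943271 - 3*I*√6/5) = 12*(9716373/5 - 3*I*√6/5) = 116596476/5 - 36*I*√6/5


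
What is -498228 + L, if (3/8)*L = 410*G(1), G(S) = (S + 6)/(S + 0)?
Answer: -1471724/3 ≈ -4.9057e+5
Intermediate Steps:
G(S) = (6 + S)/S
L = 22960/3 (L = 8*(410*((6 + 1)/1))/3 = 8*(410*(1*7))/3 = 8*(410*7)/3 = (8/3)*2870 = 22960/3 ≈ 7653.3)
-498228 + L = -498228 + 22960/3 = -1471724/3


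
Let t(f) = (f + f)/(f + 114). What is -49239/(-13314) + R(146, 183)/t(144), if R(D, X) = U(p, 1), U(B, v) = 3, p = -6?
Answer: 226721/35504 ≈ 6.3858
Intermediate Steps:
R(D, X) = 3
t(f) = 2*f/(114 + f) (t(f) = (2*f)/(114 + f) = 2*f/(114 + f))
-49239/(-13314) + R(146, 183)/t(144) = -49239/(-13314) + 3/((2*144/(114 + 144))) = -49239*(-1/13314) + 3/((2*144/258)) = 16413/4438 + 3/((2*144*(1/258))) = 16413/4438 + 3/(48/43) = 16413/4438 + 3*(43/48) = 16413/4438 + 43/16 = 226721/35504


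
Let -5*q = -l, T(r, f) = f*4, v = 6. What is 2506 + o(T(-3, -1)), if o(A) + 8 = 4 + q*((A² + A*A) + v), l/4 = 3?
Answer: 12966/5 ≈ 2593.2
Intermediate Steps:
l = 12 (l = 4*3 = 12)
T(r, f) = 4*f
q = 12/5 (q = -(-1)*12/5 = -⅕*(-12) = 12/5 ≈ 2.4000)
o(A) = 52/5 + 24*A²/5 (o(A) = -8 + (4 + 12*((A² + A*A) + 6)/5) = -8 + (4 + 12*((A² + A²) + 6)/5) = -8 + (4 + 12*(2*A² + 6)/5) = -8 + (4 + 12*(6 + 2*A²)/5) = -8 + (4 + (72/5 + 24*A²/5)) = -8 + (92/5 + 24*A²/5) = 52/5 + 24*A²/5)
2506 + o(T(-3, -1)) = 2506 + (52/5 + 24*(4*(-1))²/5) = 2506 + (52/5 + (24/5)*(-4)²) = 2506 + (52/5 + (24/5)*16) = 2506 + (52/5 + 384/5) = 2506 + 436/5 = 12966/5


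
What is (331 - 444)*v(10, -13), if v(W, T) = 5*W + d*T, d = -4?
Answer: -11526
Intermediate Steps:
v(W, T) = -4*T + 5*W (v(W, T) = 5*W - 4*T = -4*T + 5*W)
(331 - 444)*v(10, -13) = (331 - 444)*(-4*(-13) + 5*10) = -113*(52 + 50) = -113*102 = -11526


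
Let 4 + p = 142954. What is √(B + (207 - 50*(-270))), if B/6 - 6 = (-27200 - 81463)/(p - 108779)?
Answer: 15*√71221487657/34171 ≈ 117.15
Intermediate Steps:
p = 142950 (p = -4 + 142954 = 142950)
B = 578178/34171 (B = 36 + 6*((-27200 - 81463)/(142950 - 108779)) = 36 + 6*(-108663/34171) = 36 - 651978/34171 = 578178/34171 ≈ 16.920)
√(B + (207 - 50*(-270))) = √(578178/34171 + (207 - 50*(-270))) = √(578178/34171 + (207 + 13500)) = √(578178/34171 + 13707) = √(468960075/34171) = 15*√71221487657/34171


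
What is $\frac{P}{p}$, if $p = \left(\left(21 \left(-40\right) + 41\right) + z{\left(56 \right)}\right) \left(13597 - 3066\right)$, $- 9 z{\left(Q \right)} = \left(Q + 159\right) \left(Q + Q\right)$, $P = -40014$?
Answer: $\frac{360126}{329314901} \approx 0.0010936$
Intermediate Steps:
$z{\left(Q \right)} = - \frac{2 Q \left(159 + Q\right)}{9}$ ($z{\left(Q \right)} = - \frac{\left(Q + 159\right) \left(Q + Q\right)}{9} = - \frac{\left(159 + Q\right) 2 Q}{9} = - \frac{2 Q \left(159 + Q\right)}{9}$)
$p = - \frac{329314901}{9}$ ($p = \left(\left(21 \left(-40\right) + 41\right) - \frac{112 \left(159 + 56\right)}{9}\right) \left(13597 - 3066\right) = \left(\left(-840 + 41\right) - \frac{112}{9} \cdot 215\right) 10531 = \left(-799 - \frac{24080}{9}\right) 10531 = \left(- \frac{31271}{9}\right) 10531 = - \frac{329314901}{9} \approx -3.6591 \cdot 10^{7}$)
$\frac{P}{p} = - \frac{40014}{- \frac{329314901}{9}} = \left(-40014\right) \left(- \frac{9}{329314901}\right) = \frac{360126}{329314901}$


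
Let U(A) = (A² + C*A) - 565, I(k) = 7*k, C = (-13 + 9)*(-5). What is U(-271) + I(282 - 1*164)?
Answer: 68282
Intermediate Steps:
C = 20 (C = -4*(-5) = 20)
U(A) = -565 + A² + 20*A (U(A) = (A² + 20*A) - 565 = -565 + A² + 20*A)
U(-271) + I(282 - 1*164) = (-565 + (-271)² + 20*(-271)) + 7*(282 - 1*164) = (-565 + 73441 - 5420) + 7*(282 - 164) = 67456 + 7*118 = 67456 + 826 = 68282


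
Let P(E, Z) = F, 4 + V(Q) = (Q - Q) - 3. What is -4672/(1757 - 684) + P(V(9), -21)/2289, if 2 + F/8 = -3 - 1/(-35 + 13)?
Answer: -1083524/247863 ≈ -4.3715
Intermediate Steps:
V(Q) = -7 (V(Q) = -4 + ((Q - Q) - 3) = -4 + (0 - 3) = -4 - 3 = -7)
F = -436/11 (F = -16 + 8*(-3 - 1/(-35 + 13)) = -16 + 8*(-3 - 1/(-22)) = -16 + 8*(-3 - 1*(-1/22)) = -16 + 8*(-3 + 1/22) = -16 + 8*(-65/22) = -16 - 260/11 = -436/11 ≈ -39.636)
P(E, Z) = -436/11
-4672/(1757 - 684) + P(V(9), -21)/2289 = -4672/(1757 - 684) - 436/11/2289 = -4672/1073 - 436/11*1/2289 = -4672*1/1073 - 4/231 = -4672/1073 - 4/231 = -1083524/247863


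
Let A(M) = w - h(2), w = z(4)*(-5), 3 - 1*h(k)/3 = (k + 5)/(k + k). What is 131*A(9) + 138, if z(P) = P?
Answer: -11893/4 ≈ -2973.3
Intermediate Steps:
h(k) = 9 - 3*(5 + k)/(2*k) (h(k) = 9 - 3*(k + 5)/(k + k) = 9 - 3*(5 + k)/(2*k))
w = -20 (w = 4*(-5) = -20)
A(M) = -95/4 (A(M) = -20 - 15*(-1 + 2)/(2*2) = -20 - 15/(2*2) = -20 - 1*15/4 = -20 - 15/4 = -95/4)
131*A(9) + 138 = 131*(-95/4) + 138 = -12445/4 + 138 = -11893/4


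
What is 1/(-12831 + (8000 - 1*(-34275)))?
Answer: 1/29444 ≈ 3.3963e-5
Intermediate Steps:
1/(-12831 + (8000 - 1*(-34275))) = 1/(-12831 + (8000 + 34275)) = 1/(-12831 + 42275) = 1/29444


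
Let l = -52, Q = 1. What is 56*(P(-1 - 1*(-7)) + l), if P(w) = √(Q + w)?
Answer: -2912 + 56*√7 ≈ -2763.8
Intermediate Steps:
P(w) = √(1 + w)
56*(P(-1 - 1*(-7)) + l) = 56*(√(1 + (-1 - 1*(-7))) - 52) = 56*(√(1 + (-1 + 7)) - 52) = 56*(√(1 + 6) - 52) = 56*(√7 - 52) = 56*(-52 + √7) = -2912 + 56*√7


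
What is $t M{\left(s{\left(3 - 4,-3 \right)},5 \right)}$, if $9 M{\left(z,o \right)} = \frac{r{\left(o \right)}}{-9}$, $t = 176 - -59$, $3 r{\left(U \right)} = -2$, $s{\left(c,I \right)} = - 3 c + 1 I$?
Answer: $\frac{470}{243} \approx 1.9342$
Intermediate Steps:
$s{\left(c,I \right)} = I - 3 c$ ($s{\left(c,I \right)} = - 3 c + I = I - 3 c$)
$r{\left(U \right)} = - \frac{2}{3}$ ($r{\left(U \right)} = \frac{1}{3} \left(-2\right) = - \frac{2}{3}$)
$t = 235$ ($t = 176 + 59 = 235$)
$M{\left(z,o \right)} = \frac{2}{243}$ ($M{\left(z,o \right)} = \frac{\left(- \frac{2}{3}\right) \frac{1}{-9}}{9} = \frac{\left(- \frac{2}{3}\right) \left(- \frac{1}{9}\right)}{9} = \frac{1}{9} \cdot \frac{2}{27} = \frac{2}{243}$)
$t M{\left(s{\left(3 - 4,-3 \right)},5 \right)} = 235 \cdot \frac{2}{243} = \frac{470}{243}$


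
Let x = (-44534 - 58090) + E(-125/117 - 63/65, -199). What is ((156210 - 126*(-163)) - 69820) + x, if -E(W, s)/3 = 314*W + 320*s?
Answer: 38466368/195 ≈ 1.9726e+5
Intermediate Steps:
E(W, s) = -960*s - 942*W (E(W, s) = -3*(314*W + 320*s) = -960*s - 942*W)
x = 17615408/195 (x = (-44534 - 58090) + (-960*(-199) - 942*(-125/117 - 63/65)) = -102624 + (191040 - 942*(-125*1/117 - 63*1/65)) = -102624 + (191040 - 942*(-125/117 - 63/65)) = -102624 + (191040 - 942*(-1192/585)) = -102624 + (191040 + 374288/195) = -102624 + 37627088/195 = 17615408/195 ≈ 90335.)
((156210 - 126*(-163)) - 69820) + x = ((156210 - 126*(-163)) - 69820) + 17615408/195 = ((156210 + 20538) - 69820) + 17615408/195 = (176748 - 69820) + 17615408/195 = 106928 + 17615408/195 = 38466368/195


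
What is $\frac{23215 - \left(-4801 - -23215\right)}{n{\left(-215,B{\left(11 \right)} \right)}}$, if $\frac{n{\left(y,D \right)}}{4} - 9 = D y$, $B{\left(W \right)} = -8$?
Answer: $\frac{4801}{6916} \approx 0.69419$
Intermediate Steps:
$n{\left(y,D \right)} = 36 + 4 D y$
$\frac{23215 - \left(-4801 - -23215\right)}{n{\left(-215,B{\left(11 \right)} \right)}} = \frac{23215 - \left(-4801 - -23215\right)}{36 + 4 \left(-8\right) \left(-215\right)} = \frac{23215 - \left(-4801 + 23215\right)}{36 + 6880} = \frac{23215 - 18414}{6916} = \left(23215 - 18414\right) \frac{1}{6916} = 4801 \cdot \frac{1}{6916} = \frac{4801}{6916}$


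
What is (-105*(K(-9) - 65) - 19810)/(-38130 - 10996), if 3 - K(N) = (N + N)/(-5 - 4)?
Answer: 85/319 ≈ 0.26646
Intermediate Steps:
K(N) = 3 + 2*N/9 (K(N) = 3 - (N + N)/(-5 - 4) = 3 - 2*N/(-9) = 3 - 2*N*(-1)/9 = 3 - (-2)*N/9 = 3 + 2*N/9)
(-105*(K(-9) - 65) - 19810)/(-38130 - 10996) = (-105*((3 + (2/9)*(-9)) - 65) - 19810)/(-38130 - 10996) = (-105*((3 - 2) - 65) - 19810)/(-49126) = (-105*(1 - 65) - 19810)*(-1/49126) = (-105*(-64) - 19810)*(-1/49126) = (6720 - 19810)*(-1/49126) = -13090*(-1/49126) = 85/319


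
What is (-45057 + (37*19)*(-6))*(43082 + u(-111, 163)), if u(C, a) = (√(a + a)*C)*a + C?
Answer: -2117396025 + 891532575*√326 ≈ 1.3980e+10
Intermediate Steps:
u(C, a) = C + C*√2*a^(3/2) (u(C, a) = (√(2*a)*C)*a + C = ((√2*√a)*C)*a + C = (C*√2*√a)*a + C = C*√2*a^(3/2) + C = C + C*√2*a^(3/2))
(-45057 + (37*19)*(-6))*(43082 + u(-111, 163)) = (-45057 + (37*19)*(-6))*(43082 - 111*(1 + √2*163^(3/2))) = (-45057 + 703*(-6))*(43082 - 111*(1 + √2*(163*√163))) = (-45057 - 4218)*(43082 - 111*(1 + 163*√326)) = -49275*(43082 + (-111 - 18093*√326)) = -49275*(42971 - 18093*√326) = -2117396025 + 891532575*√326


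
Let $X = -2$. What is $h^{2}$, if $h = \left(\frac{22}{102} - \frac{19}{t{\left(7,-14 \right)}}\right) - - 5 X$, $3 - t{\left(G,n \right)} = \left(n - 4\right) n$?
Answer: $\frac{187635204}{1990921} \approx 94.245$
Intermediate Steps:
$t{\left(G,n \right)} = 3 - n \left(-4 + n\right)$ ($t{\left(G,n \right)} = 3 - \left(n - 4\right) n = 3 - \left(-4 + n\right) n = 3 - n \left(-4 + n\right)$)
$h = - \frac{13698}{1411}$ ($h = \left(\frac{22}{102} - \frac{19}{3 - \left(-14\right)^{2} + 4 \left(-14\right)}\right) - \left(-5\right) \left(-2\right) = \left(22 \cdot \frac{1}{102} - \frac{19}{3 - 196 - 56}\right) - 10 = \left(\frac{11}{51} - \frac{19}{3 - 196 - 56}\right) - 10 = \left(\frac{11}{51} - \frac{19}{-249}\right) - 10 = \left(\frac{11}{51} - - \frac{19}{249}\right) - 10 = \left(\frac{11}{51} + \frac{19}{249}\right) - 10 = \frac{412}{1411} - 10 = - \frac{13698}{1411} \approx -9.708$)
$h^{2} = \left(- \frac{13698}{1411}\right)^{2} = \frac{187635204}{1990921}$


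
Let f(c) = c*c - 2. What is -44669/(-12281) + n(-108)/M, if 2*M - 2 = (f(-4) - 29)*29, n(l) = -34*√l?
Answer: 44669/12281 + 408*I*√3/433 ≈ 3.6372 + 1.632*I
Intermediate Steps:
f(c) = -2 + c² (f(c) = c² - 2 = -2 + c²)
M = -433/2 (M = 1 + (((-2 + (-4)²) - 29)*29)/2 = 1 + (((-2 + 16) - 29)*29)/2 = 1 + ((14 - 29)*29)/2 = 1 + (-15*29)/2 = 1 + (½)*(-435) = 1 - 435/2 = -433/2 ≈ -216.50)
-44669/(-12281) + n(-108)/M = -44669/(-12281) + (-204*I*√3)/(-433/2) = -44669*(-1/12281) - 204*I*√3*(-2/433) = 44669/12281 - 204*I*√3*(-2/433) = 44669/12281 + 408*I*√3/433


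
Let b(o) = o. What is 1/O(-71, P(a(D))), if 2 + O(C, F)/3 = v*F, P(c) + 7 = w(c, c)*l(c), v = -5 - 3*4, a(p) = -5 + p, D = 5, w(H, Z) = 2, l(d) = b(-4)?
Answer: 1/759 ≈ 0.0013175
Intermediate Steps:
l(d) = -4
v = -17 (v = -5 - 12 = -17)
P(c) = -15 (P(c) = -7 + 2*(-4) = -7 - 8 = -15)
O(C, F) = -6 - 51*F (O(C, F) = -6 + 3*(-17*F) = -6 - 51*F)
1/O(-71, P(a(D))) = 1/(-6 - 51*(-15)) = 1/(-6 + 765) = 1/759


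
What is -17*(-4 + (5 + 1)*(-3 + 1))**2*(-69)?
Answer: 300288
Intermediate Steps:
-17*(-4 + (5 + 1)*(-3 + 1))**2*(-69) = -17*(-4 + 6*(-2))**2*(-69) = -17*(-4 - 12)**2*(-69) = -17*(-16)**2*(-69) = -17*256*(-69) = -4352*(-69) = 300288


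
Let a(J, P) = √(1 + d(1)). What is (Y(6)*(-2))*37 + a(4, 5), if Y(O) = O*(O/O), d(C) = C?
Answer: -444 + √2 ≈ -442.59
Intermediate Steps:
a(J, P) = √2 (a(J, P) = √(1 + 1) = √2)
Y(O) = O (Y(O) = O*1 = O)
(Y(6)*(-2))*37 + a(4, 5) = (6*(-2))*37 + √2 = -12*37 + √2 = -444 + √2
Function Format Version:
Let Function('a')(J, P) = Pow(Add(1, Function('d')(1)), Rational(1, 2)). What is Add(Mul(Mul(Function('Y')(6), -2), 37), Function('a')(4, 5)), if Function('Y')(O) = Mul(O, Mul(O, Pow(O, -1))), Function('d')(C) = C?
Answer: Add(-444, Pow(2, Rational(1, 2))) ≈ -442.59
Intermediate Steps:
Function('a')(J, P) = Pow(2, Rational(1, 2)) (Function('a')(J, P) = Pow(Add(1, 1), Rational(1, 2)) = Pow(2, Rational(1, 2)))
Function('Y')(O) = O (Function('Y')(O) = Mul(O, 1) = O)
Add(Mul(Mul(Function('Y')(6), -2), 37), Function('a')(4, 5)) = Add(Mul(Mul(6, -2), 37), Pow(2, Rational(1, 2))) = Add(Mul(-12, 37), Pow(2, Rational(1, 2))) = Add(-444, Pow(2, Rational(1, 2)))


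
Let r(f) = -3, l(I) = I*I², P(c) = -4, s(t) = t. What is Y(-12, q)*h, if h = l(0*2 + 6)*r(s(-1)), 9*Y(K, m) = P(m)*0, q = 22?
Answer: 0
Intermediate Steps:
l(I) = I³
Y(K, m) = 0 (Y(K, m) = (-4*0)/9 = (⅑)*0 = 0)
h = -648 (h = (0*2 + 6)³*(-3) = (0 + 6)³*(-3) = 6³*(-3) = 216*(-3) = -648)
Y(-12, q)*h = 0*(-648) = 0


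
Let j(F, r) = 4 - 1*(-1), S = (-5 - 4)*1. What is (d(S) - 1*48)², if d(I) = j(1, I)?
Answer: 1849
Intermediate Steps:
S = -9 (S = -9*1 = -9)
j(F, r) = 5 (j(F, r) = 4 + 1 = 5)
d(I) = 5
(d(S) - 1*48)² = (5 - 1*48)² = (5 - 48)² = (-43)² = 1849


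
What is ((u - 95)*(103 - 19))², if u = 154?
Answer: 24561936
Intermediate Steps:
((u - 95)*(103 - 19))² = ((154 - 95)*(103 - 19))² = (59*84)² = 4956² = 24561936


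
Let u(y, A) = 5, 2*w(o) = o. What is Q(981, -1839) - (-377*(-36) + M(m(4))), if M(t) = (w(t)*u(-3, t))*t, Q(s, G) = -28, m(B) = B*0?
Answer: -13600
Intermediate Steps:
m(B) = 0
w(o) = o/2
M(t) = 5*t**2/2 (M(t) = ((t/2)*5)*t = (5*t/2)*t = 5*t**2/2)
Q(981, -1839) - (-377*(-36) + M(m(4))) = -28 - (-377*(-36) + (5/2)*0**2) = -28 - (13572 + (5/2)*0) = -28 - (13572 + 0) = -28 - 1*13572 = -28 - 13572 = -13600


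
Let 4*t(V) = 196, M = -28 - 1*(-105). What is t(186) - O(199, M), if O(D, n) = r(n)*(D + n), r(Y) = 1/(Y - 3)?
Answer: 1675/37 ≈ 45.270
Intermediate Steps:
M = 77 (M = -28 + 105 = 77)
r(Y) = 1/(-3 + Y)
t(V) = 49 (t(V) = (¼)*196 = 49)
O(D, n) = (D + n)/(-3 + n)
t(186) - O(199, M) = 49 - (199 + 77)/(-3 + 77) = 49 - 276/74 = 49 - 1*138/37 = 49 - 138/37 = 1675/37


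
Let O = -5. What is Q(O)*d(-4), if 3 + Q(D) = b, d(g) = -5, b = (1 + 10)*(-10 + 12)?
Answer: -95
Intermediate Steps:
b = 22 (b = 11*2 = 22)
Q(D) = 19 (Q(D) = -3 + 22 = 19)
Q(O)*d(-4) = 19*(-5) = -95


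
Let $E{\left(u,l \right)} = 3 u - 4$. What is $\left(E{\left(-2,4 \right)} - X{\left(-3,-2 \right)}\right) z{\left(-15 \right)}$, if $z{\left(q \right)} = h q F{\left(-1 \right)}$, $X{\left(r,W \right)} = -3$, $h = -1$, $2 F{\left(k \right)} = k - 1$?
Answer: $105$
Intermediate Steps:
$F{\left(k \right)} = - \frac{1}{2} + \frac{k}{2}$ ($F{\left(k \right)} = \frac{k - 1}{2} = \frac{-1 + k}{2} = - \frac{1}{2} + \frac{k}{2}$)
$E{\left(u,l \right)} = -4 + 3 u$
$z{\left(q \right)} = q$ ($z{\left(q \right)} = - q \left(- \frac{1}{2} + \frac{1}{2} \left(-1\right)\right) = - q \left(- \frac{1}{2} - \frac{1}{2}\right) = - q \left(-1\right) = q$)
$\left(E{\left(-2,4 \right)} - X{\left(-3,-2 \right)}\right) z{\left(-15 \right)} = \left(\left(-4 + 3 \left(-2\right)\right) - -3\right) \left(-15\right) = \left(\left(-4 - 6\right) + 3\right) \left(-15\right) = \left(-10 + 3\right) \left(-15\right) = \left(-7\right) \left(-15\right) = 105$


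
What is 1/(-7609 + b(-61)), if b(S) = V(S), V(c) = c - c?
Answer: -1/7609 ≈ -0.00013142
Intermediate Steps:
V(c) = 0
b(S) = 0
1/(-7609 + b(-61)) = 1/(-7609 + 0) = 1/(-7609) = -1/7609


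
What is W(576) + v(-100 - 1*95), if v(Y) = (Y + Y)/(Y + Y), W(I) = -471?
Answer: -470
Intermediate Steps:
v(Y) = 1 (v(Y) = (2*Y)/((2*Y)) = (2*Y)*(1/(2*Y)) = 1)
W(576) + v(-100 - 1*95) = -471 + 1 = -470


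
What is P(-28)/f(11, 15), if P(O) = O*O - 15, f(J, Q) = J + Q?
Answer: 769/26 ≈ 29.577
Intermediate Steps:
P(O) = -15 + O² (P(O) = O² - 15 = -15 + O²)
P(-28)/f(11, 15) = (-15 + (-28)²)/(11 + 15) = (-15 + 784)/26 = 769*(1/26) = 769/26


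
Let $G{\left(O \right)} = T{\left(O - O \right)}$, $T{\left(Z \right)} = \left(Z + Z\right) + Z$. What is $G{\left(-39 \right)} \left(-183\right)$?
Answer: $0$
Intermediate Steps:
$T{\left(Z \right)} = 3 Z$ ($T{\left(Z \right)} = 2 Z + Z = 3 Z$)
$G{\left(O \right)} = 0$ ($G{\left(O \right)} = 3 \left(O - O\right) = 3 \cdot 0 = 0$)
$G{\left(-39 \right)} \left(-183\right) = 0 \left(-183\right) = 0$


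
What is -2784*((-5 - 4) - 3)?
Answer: 33408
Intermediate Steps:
-2784*((-5 - 4) - 3) = -2784*(-9 - 3) = -2784*(-12) = 33408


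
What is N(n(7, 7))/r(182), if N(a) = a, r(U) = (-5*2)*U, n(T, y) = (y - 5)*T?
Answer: -1/130 ≈ -0.0076923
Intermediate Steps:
n(T, y) = T*(-5 + y) (n(T, y) = (-5 + y)*T = T*(-5 + y))
r(U) = -10*U
N(n(7, 7))/r(182) = (7*(-5 + 7))/((-10*182)) = (7*2)/(-1820) = 14*(-1/1820) = -1/130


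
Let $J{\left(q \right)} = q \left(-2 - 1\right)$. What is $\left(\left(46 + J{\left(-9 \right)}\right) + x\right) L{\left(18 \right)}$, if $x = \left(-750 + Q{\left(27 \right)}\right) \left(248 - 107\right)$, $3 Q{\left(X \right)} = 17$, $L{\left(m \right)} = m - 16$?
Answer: $-209756$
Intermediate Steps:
$J{\left(q \right)} = - 3 q$ ($J{\left(q \right)} = q \left(-3\right) = - 3 q$)
$L{\left(m \right)} = -16 + m$
$Q{\left(X \right)} = \frac{17}{3}$ ($Q{\left(X \right)} = \frac{1}{3} \cdot 17 = \frac{17}{3}$)
$x = -104951$ ($x = \left(-750 + \frac{17}{3}\right) \left(248 - 107\right) = \left(- \frac{2233}{3}\right) 141 = -104951$)
$\left(\left(46 + J{\left(-9 \right)}\right) + x\right) L{\left(18 \right)} = \left(\left(46 - -27\right) - 104951\right) \left(-16 + 18\right) = \left(\left(46 + 27\right) - 104951\right) 2 = \left(73 - 104951\right) 2 = \left(-104878\right) 2 = -209756$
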